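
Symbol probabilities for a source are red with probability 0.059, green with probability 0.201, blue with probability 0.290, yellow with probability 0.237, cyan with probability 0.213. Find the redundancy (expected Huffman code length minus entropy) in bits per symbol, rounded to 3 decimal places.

Entropy H = −Σ p log₂ p ≈ 2.1915 bits.
Huffman merges: 59/1000+201/1000→13/50; 213/1000+237/1000→9/20; 13/50+29/100→11/20; 9/20+11/20→1. L = 113/50 ≈ 2.2600.
L − H = 2.2600 − 2.1915 = 0.068 bits.

0.068 bits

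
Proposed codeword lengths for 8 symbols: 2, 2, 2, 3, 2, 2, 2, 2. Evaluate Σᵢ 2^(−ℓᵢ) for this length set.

1.875

With common denominator 2^3 = 8: Σ 2^(−ℓᵢ) = 2/8 + 2/8 + 2/8 + 1/8 + 2/8 + 2/8 + 2/8 + 2/8 = 15/8 = 1.875.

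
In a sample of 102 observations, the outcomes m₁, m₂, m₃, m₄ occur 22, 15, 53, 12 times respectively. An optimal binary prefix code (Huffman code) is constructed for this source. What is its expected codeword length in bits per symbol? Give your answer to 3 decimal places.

Probabilities are the counts divided by 102.
Repeatedly combine the two least-probable nodes; the expected code length is the sum of the merged weights.
merge 2/17 + 5/34 → 9/34
merge 11/51 + 9/34 → 49/102
merge 49/102 + 53/102 → 1
L = 9/34 + 49/102 + 1 = 89/51 ≈ 1.745 bits/symbol.

1.745 bits/symbol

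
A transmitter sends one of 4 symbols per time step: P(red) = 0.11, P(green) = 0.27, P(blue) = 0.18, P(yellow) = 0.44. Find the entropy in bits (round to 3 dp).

1.827 bits

H = −Σ pᵢ log₂ pᵢ.
−0.11·log₂(0.11) = 0.3503
−0.27·log₂(0.27) = 0.5100
−0.18·log₂(0.18) = 0.4453
−0.44·log₂(0.44) = 0.5211
Sum ≈ 1.8268 → 1.827 bits.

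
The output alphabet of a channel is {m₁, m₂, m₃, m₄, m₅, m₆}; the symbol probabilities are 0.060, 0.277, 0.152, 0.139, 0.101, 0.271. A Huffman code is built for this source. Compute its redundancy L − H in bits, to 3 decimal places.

Entropy H = −Σ p log₂ p ≈ 2.4099 bits.
Huffman merges: 3/50+101/1000→161/1000; 139/1000+19/125→291/1000; 161/1000+271/1000→54/125; 277/1000+291/1000→71/125; 54/125+71/125→1. L = 613/250 ≈ 2.4520.
L − H = 2.4520 − 2.4099 = 0.042 bits.

0.042 bits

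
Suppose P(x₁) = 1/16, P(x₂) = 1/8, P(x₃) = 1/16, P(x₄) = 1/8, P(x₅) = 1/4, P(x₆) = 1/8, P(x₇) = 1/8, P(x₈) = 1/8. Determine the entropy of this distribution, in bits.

2.875 bits

Each probability is a power of 1/2, so log₂(1/p) is an integer.
H = Σ p·log₂(1/p) = 1/16·4 + 1/8·3 + 1/16·4 + 1/8·3 + 1/4·2 + 1/8·3 + 1/8·3 + 1/8·3 = 2.875 bits.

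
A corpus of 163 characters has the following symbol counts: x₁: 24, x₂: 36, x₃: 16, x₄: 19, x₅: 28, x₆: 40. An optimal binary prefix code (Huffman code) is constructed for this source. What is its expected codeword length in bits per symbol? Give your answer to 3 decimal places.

2.534 bits/symbol

Probabilities are the counts divided by 163.
Repeatedly combine the two least-probable nodes; the expected code length is the sum of the merged weights.
merge 16/163 + 19/163 → 35/163
merge 24/163 + 28/163 → 52/163
merge 35/163 + 36/163 → 71/163
merge 40/163 + 52/163 → 92/163
merge 71/163 + 92/163 → 1
L = 35/163 + 52/163 + 71/163 + 92/163 + 1 = 413/163 ≈ 2.534 bits/symbol.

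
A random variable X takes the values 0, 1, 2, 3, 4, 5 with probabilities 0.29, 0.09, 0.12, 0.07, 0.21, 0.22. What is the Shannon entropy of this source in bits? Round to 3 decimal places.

H = −Σ pᵢ log₂ pᵢ.
−0.29·log₂(0.29) = 0.5179
−0.09·log₂(0.09) = 0.3127
−0.12·log₂(0.12) = 0.3671
−0.07·log₂(0.07) = 0.2686
−0.21·log₂(0.21) = 0.4728
−0.22·log₂(0.22) = 0.4806
Sum ≈ 2.4196 → 2.420 bits.

2.420 bits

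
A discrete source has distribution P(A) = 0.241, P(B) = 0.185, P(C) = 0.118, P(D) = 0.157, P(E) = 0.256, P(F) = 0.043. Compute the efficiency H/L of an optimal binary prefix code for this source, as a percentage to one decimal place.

97.9%

Entropy H = −Σ p log₂ p ≈ 2.4267 bits.
Huffman merges: 43/1000+59/500→161/1000; 157/1000+161/1000→159/500; 37/200+241/1000→213/500; 32/125+159/500→287/500; 213/500+287/500→1. L = 2479/1000 ≈ 2.4790.
Efficiency = H/L = 2.4267/2.4790 = 97.9%.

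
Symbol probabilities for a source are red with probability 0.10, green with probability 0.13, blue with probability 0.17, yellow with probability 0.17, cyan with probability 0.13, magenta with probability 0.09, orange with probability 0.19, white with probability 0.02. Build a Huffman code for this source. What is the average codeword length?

2.92 bits/symbol

Repeatedly combine the two least-probable nodes; the expected code length is the sum of the merged weights.
merge 1/50 + 9/100 → 11/100
merge 1/10 + 11/100 → 21/100
merge 13/100 + 13/100 → 13/50
merge 17/100 + 17/100 → 17/50
merge 19/100 + 21/100 → 2/5
merge 13/50 + 17/50 → 3/5
merge 2/5 + 3/5 → 1
L = 11/100 + 21/100 + 13/50 + 17/50 + 2/5 + 3/5 + 1 = 73/25 = 2.92 bits/symbol.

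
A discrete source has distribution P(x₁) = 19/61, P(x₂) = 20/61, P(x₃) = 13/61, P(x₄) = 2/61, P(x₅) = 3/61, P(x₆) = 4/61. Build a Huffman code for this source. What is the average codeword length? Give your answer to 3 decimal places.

Repeatedly combine the two least-probable nodes; the expected code length is the sum of the merged weights.
merge 2/61 + 3/61 → 5/61
merge 4/61 + 5/61 → 9/61
merge 9/61 + 13/61 → 22/61
merge 19/61 + 20/61 → 39/61
merge 22/61 + 39/61 → 1
L = 5/61 + 9/61 + 22/61 + 39/61 + 1 = 136/61 ≈ 2.230 bits/symbol.

2.230 bits/symbol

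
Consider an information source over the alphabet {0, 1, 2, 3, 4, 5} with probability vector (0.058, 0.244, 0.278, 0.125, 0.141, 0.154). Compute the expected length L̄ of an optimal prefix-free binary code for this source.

2.478 bits/symbol

Repeatedly combine the two least-probable nodes; the expected code length is the sum of the merged weights.
merge 29/500 + 1/8 → 183/1000
merge 141/1000 + 77/500 → 59/200
merge 183/1000 + 61/250 → 427/1000
merge 139/500 + 59/200 → 573/1000
merge 427/1000 + 573/1000 → 1
L = 183/1000 + 59/200 + 427/1000 + 573/1000 + 1 = 1239/500 = 2.478 bits/symbol.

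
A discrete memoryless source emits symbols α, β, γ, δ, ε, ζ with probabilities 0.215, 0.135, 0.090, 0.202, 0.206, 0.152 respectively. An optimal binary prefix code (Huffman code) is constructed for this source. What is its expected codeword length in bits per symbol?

2.579 bits/symbol

Repeatedly combine the two least-probable nodes; the expected code length is the sum of the merged weights.
merge 9/100 + 27/200 → 9/40
merge 19/125 + 101/500 → 177/500
merge 103/500 + 43/200 → 421/1000
merge 9/40 + 177/500 → 579/1000
merge 421/1000 + 579/1000 → 1
L = 9/40 + 177/500 + 421/1000 + 579/1000 + 1 = 2579/1000 = 2.579 bits/symbol.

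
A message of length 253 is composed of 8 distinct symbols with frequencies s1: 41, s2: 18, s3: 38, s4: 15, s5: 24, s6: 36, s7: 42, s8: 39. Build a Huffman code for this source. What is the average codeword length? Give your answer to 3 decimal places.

2.964 bits/symbol

Probabilities are the counts divided by 253.
Repeatedly combine the two least-probable nodes; the expected code length is the sum of the merged weights.
merge 15/253 + 18/253 → 3/23
merge 24/253 + 3/23 → 57/253
merge 36/253 + 38/253 → 74/253
merge 39/253 + 41/253 → 80/253
merge 42/253 + 57/253 → 9/23
merge 74/253 + 80/253 → 14/23
merge 9/23 + 14/23 → 1
L = 3/23 + 57/253 + 74/253 + 80/253 + 9/23 + 14/23 + 1 = 750/253 ≈ 2.964 bits/symbol.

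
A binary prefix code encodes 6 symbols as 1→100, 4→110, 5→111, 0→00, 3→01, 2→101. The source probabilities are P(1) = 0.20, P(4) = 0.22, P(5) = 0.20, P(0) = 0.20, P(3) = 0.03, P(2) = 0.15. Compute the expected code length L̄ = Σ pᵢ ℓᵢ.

L̄ = Σ pᵢ·ℓᵢ = 0.20·3 + 0.22·3 + 0.20·3 + 0.20·2 + 0.03·2 + 0.15·3 = 2.77 bits/symbol.

2.77 bits/symbol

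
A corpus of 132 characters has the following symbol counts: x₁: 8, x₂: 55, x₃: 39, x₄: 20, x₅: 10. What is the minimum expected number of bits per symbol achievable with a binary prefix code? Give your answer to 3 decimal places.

2.008 bits/symbol

Probabilities are the counts divided by 132.
Repeatedly combine the two least-probable nodes; the expected code length is the sum of the merged weights.
merge 2/33 + 5/66 → 3/22
merge 3/22 + 5/33 → 19/66
merge 19/66 + 13/44 → 7/12
merge 5/12 + 7/12 → 1
L = 3/22 + 19/66 + 7/12 + 1 = 265/132 ≈ 2.008 bits/symbol.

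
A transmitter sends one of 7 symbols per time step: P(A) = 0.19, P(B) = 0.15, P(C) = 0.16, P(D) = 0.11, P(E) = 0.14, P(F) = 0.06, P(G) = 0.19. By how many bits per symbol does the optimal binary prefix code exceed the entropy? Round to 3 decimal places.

0.055 bits

Entropy H = −Σ p log₂ p ≈ 2.7349 bits.
Huffman merges: 3/50+11/100→17/100; 7/50+3/20→29/100; 4/25+17/100→33/100; 19/100+19/100→19/50; 29/100+33/100→31/50; 19/50+31/50→1. L = 279/100 ≈ 2.7900.
L − H = 2.7900 − 2.7349 = 0.055 bits.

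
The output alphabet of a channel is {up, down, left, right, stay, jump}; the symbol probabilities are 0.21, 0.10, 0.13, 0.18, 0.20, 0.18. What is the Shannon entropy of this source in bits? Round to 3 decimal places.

2.543 bits

H = −Σ pᵢ log₂ pᵢ.
−0.21·log₂(0.21) = 0.4728
−0.10·log₂(0.10) = 0.3322
−0.13·log₂(0.13) = 0.3826
−0.18·log₂(0.18) = 0.4453
−0.20·log₂(0.20) = 0.4644
−0.18·log₂(0.18) = 0.4453
Sum ≈ 2.5427 → 2.543 bits.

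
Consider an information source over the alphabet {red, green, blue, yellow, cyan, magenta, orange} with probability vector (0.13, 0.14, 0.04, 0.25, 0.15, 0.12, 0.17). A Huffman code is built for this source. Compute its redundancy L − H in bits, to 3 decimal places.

Entropy H = −Σ p log₂ p ≈ 2.6777 bits.
Huffman merges: 1/25+3/25→4/25; 13/100+7/50→27/100; 3/20+4/25→31/100; 17/100+1/4→21/50; 27/100+31/100→29/50; 21/50+29/50→1. L = 137/50 ≈ 2.7400.
L − H = 2.7400 − 2.6777 = 0.062 bits.

0.062 bits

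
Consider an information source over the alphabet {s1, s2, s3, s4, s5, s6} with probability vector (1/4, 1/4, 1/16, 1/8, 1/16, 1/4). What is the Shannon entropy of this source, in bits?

2.375 bits

Each probability is a power of 1/2, so log₂(1/p) is an integer.
H = Σ p·log₂(1/p) = 1/4·2 + 1/4·2 + 1/16·4 + 1/8·3 + 1/16·4 + 1/4·2 = 2.375 bits.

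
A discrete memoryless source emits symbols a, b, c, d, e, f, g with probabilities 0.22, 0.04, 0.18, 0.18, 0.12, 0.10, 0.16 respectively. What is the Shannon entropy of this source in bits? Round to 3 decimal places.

H = −Σ pᵢ log₂ pᵢ.
−0.22·log₂(0.22) = 0.4806
−0.04·log₂(0.04) = 0.1858
−0.18·log₂(0.18) = 0.4453
−0.18·log₂(0.18) = 0.4453
−0.12·log₂(0.12) = 0.3671
−0.10·log₂(0.10) = 0.3322
−0.16·log₂(0.16) = 0.4230
Sum ≈ 2.6792 → 2.679 bits.

2.679 bits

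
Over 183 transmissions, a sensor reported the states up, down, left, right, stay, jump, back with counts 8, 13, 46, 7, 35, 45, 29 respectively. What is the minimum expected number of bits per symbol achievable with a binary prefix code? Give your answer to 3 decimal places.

Probabilities are the counts divided by 183.
Repeatedly combine the two least-probable nodes; the expected code length is the sum of the merged weights.
merge 7/183 + 8/183 → 5/61
merge 13/183 + 5/61 → 28/183
merge 28/183 + 29/183 → 19/61
merge 35/183 + 15/61 → 80/183
merge 46/183 + 19/61 → 103/183
merge 80/183 + 103/183 → 1
L = 5/61 + 28/183 + 19/61 + 80/183 + 103/183 + 1 = 466/183 ≈ 2.546 bits/symbol.

2.546 bits/symbol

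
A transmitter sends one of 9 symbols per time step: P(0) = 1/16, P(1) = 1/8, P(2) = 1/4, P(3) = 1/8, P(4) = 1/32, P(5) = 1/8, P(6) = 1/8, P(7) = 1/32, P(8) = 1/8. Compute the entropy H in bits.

2.9375 bits

Each probability is a power of 1/2, so log₂(1/p) is an integer.
H = Σ p·log₂(1/p) = 1/16·4 + 1/8·3 + 1/4·2 + 1/8·3 + 1/32·5 + 1/8·3 + 1/8·3 + 1/32·5 + 1/8·3 = 2.9375 bits.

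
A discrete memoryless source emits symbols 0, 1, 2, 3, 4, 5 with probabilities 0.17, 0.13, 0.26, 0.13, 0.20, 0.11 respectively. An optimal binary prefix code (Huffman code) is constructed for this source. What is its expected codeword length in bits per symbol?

Repeatedly combine the two least-probable nodes; the expected code length is the sum of the merged weights.
merge 11/100 + 13/100 → 6/25
merge 13/100 + 17/100 → 3/10
merge 1/5 + 6/25 → 11/25
merge 13/50 + 3/10 → 14/25
merge 11/25 + 14/25 → 1
L = 6/25 + 3/10 + 11/25 + 14/25 + 1 = 127/50 = 2.54 bits/symbol.

2.54 bits/symbol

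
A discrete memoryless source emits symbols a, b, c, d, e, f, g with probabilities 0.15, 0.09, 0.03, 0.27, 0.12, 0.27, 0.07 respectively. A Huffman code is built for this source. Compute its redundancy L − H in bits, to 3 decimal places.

0.029 bits

Entropy H = −Σ p log₂ p ≈ 2.5306 bits.
Huffman merges: 3/100+7/100→1/10; 9/100+1/10→19/100; 3/25+3/20→27/100; 19/100+27/100→23/50; 27/100+27/100→27/50; 23/50+27/50→1. L = 64/25 ≈ 2.5600.
L − H = 2.5600 − 2.5306 = 0.029 bits.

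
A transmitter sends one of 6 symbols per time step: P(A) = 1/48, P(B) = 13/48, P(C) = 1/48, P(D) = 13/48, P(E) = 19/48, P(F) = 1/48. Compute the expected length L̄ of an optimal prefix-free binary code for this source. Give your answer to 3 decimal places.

Repeatedly combine the two least-probable nodes; the expected code length is the sum of the merged weights.
merge 1/48 + 1/48 → 1/24
merge 1/48 + 1/24 → 1/16
merge 1/16 + 13/48 → 1/3
merge 13/48 + 1/3 → 29/48
merge 19/48 + 29/48 → 1
L = 1/24 + 1/16 + 1/3 + 29/48 + 1 = 49/24 ≈ 2.042 bits/symbol.

2.042 bits/symbol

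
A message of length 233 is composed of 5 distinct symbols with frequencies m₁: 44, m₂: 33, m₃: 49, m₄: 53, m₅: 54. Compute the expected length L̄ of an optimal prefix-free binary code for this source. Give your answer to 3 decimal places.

2.330 bits/symbol

Probabilities are the counts divided by 233.
Repeatedly combine the two least-probable nodes; the expected code length is the sum of the merged weights.
merge 33/233 + 44/233 → 77/233
merge 49/233 + 53/233 → 102/233
merge 54/233 + 77/233 → 131/233
merge 102/233 + 131/233 → 1
L = 77/233 + 102/233 + 131/233 + 1 = 543/233 ≈ 2.330 bits/symbol.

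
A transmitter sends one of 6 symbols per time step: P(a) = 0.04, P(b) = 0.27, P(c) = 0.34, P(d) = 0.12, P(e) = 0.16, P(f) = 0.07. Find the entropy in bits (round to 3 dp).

2.284 bits

H = −Σ pᵢ log₂ pᵢ.
−0.04·log₂(0.04) = 0.1858
−0.27·log₂(0.27) = 0.5100
−0.34·log₂(0.34) = 0.5292
−0.12·log₂(0.12) = 0.3671
−0.16·log₂(0.16) = 0.4230
−0.07·log₂(0.07) = 0.2686
Sum ≈ 2.2836 → 2.284 bits.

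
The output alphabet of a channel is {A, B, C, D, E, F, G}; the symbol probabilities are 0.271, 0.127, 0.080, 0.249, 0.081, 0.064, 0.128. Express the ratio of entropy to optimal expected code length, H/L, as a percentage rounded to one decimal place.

99.3%

Entropy H = −Σ p log₂ p ≈ 2.6066 bits.
Huffman merges: 8/125+2/25→18/125; 81/1000+127/1000→26/125; 16/125+18/125→34/125; 26/125+249/1000→457/1000; 271/1000+34/125→543/1000; 457/1000+543/1000→1. L = 328/125 ≈ 2.6240.
Efficiency = H/L = 2.6066/2.6240 = 99.3%.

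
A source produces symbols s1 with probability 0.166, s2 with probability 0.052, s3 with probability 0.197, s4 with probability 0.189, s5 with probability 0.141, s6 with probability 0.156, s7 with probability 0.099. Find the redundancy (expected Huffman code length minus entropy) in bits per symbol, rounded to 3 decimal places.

0.050 bits

Entropy H = −Σ p log₂ p ≈ 2.7148 bits.
Huffman merges: 13/250+99/1000→151/1000; 141/1000+151/1000→73/250; 39/250+83/500→161/500; 189/1000+197/1000→193/500; 73/250+161/500→307/500; 193/500+307/500→1. L = 553/200 ≈ 2.7650.
L − H = 2.7650 − 2.7148 = 0.050 bits.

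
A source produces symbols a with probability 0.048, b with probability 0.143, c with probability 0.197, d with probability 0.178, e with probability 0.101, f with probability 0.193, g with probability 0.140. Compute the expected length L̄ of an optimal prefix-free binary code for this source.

2.759 bits/symbol

Repeatedly combine the two least-probable nodes; the expected code length is the sum of the merged weights.
merge 6/125 + 101/1000 → 149/1000
merge 7/50 + 143/1000 → 283/1000
merge 149/1000 + 89/500 → 327/1000
merge 193/1000 + 197/1000 → 39/100
merge 283/1000 + 327/1000 → 61/100
merge 39/100 + 61/100 → 1
L = 149/1000 + 283/1000 + 327/1000 + 39/100 + 61/100 + 1 = 2759/1000 = 2.759 bits/symbol.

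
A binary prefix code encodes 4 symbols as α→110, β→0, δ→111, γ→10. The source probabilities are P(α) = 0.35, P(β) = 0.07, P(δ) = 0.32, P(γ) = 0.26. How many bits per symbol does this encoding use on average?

L̄ = Σ pᵢ·ℓᵢ = 0.35·3 + 0.07·1 + 0.32·3 + 0.26·2 = 2.6 bits/symbol.

2.6 bits/symbol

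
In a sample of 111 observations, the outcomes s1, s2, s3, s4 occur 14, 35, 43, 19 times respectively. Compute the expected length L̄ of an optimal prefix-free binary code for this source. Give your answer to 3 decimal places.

Probabilities are the counts divided by 111.
Repeatedly combine the two least-probable nodes; the expected code length is the sum of the merged weights.
merge 14/111 + 19/111 → 11/37
merge 11/37 + 35/111 → 68/111
merge 43/111 + 68/111 → 1
L = 11/37 + 68/111 + 1 = 212/111 ≈ 1.910 bits/symbol.

1.910 bits/symbol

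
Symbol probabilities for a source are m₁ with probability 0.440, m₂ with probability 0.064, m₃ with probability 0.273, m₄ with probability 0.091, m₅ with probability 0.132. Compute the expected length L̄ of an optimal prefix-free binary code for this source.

Repeatedly combine the two least-probable nodes; the expected code length is the sum of the merged weights.
merge 8/125 + 91/1000 → 31/200
merge 33/250 + 31/200 → 287/1000
merge 273/1000 + 287/1000 → 14/25
merge 11/25 + 14/25 → 1
L = 31/200 + 287/1000 + 14/25 + 1 = 1001/500 = 2.002 bits/symbol.

2.002 bits/symbol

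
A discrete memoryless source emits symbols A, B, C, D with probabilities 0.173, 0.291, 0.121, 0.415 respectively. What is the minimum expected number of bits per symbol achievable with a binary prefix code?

1.879 bits/symbol

Repeatedly combine the two least-probable nodes; the expected code length is the sum of the merged weights.
merge 121/1000 + 173/1000 → 147/500
merge 291/1000 + 147/500 → 117/200
merge 83/200 + 117/200 → 1
L = 147/500 + 117/200 + 1 = 1879/1000 = 1.879 bits/symbol.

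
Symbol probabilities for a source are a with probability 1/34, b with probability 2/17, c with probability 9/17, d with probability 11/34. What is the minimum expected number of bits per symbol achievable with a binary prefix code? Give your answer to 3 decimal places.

Repeatedly combine the two least-probable nodes; the expected code length is the sum of the merged weights.
merge 1/34 + 2/17 → 5/34
merge 5/34 + 11/34 → 8/17
merge 8/17 + 9/17 → 1
L = 5/34 + 8/17 + 1 = 55/34 ≈ 1.618 bits/symbol.

1.618 bits/symbol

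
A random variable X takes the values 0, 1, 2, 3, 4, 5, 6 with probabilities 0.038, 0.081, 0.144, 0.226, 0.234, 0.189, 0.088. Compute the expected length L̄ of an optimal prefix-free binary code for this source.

2.659 bits/symbol

Repeatedly combine the two least-probable nodes; the expected code length is the sum of the merged weights.
merge 19/500 + 81/1000 → 119/1000
merge 11/125 + 119/1000 → 207/1000
merge 18/125 + 189/1000 → 333/1000
merge 207/1000 + 113/500 → 433/1000
merge 117/500 + 333/1000 → 567/1000
merge 433/1000 + 567/1000 → 1
L = 119/1000 + 207/1000 + 333/1000 + 433/1000 + 567/1000 + 1 = 2659/1000 = 2.659 bits/symbol.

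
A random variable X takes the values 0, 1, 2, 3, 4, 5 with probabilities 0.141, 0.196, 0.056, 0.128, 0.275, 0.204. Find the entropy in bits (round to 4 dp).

2.4518 bits

H = −Σ pᵢ log₂ pᵢ.
−0.141·log₂(0.141) = 0.3985
−0.196·log₂(0.196) = 0.4608
−0.056·log₂(0.056) = 0.2329
−0.128·log₂(0.128) = 0.3796
−0.275·log₂(0.275) = 0.5122
−0.204·log₂(0.204) = 0.4678
Sum ≈ 2.4518 → 2.4518 bits.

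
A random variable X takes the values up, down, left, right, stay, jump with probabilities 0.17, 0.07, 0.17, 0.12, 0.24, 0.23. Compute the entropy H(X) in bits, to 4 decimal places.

2.4866 bits

H = −Σ pᵢ log₂ pᵢ.
−0.17·log₂(0.17) = 0.4346
−0.07·log₂(0.07) = 0.2686
−0.17·log₂(0.17) = 0.4346
−0.12·log₂(0.12) = 0.3671
−0.24·log₂(0.24) = 0.4941
−0.23·log₂(0.23) = 0.4877
Sum ≈ 2.4866 → 2.4866 bits.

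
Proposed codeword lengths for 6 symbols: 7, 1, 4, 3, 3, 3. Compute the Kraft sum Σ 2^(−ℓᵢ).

0.9453125

With common denominator 2^7 = 128: Σ 2^(−ℓᵢ) = 1/128 + 64/128 + 8/128 + 16/128 + 16/128 + 16/128 = 121/128 = 0.9453125.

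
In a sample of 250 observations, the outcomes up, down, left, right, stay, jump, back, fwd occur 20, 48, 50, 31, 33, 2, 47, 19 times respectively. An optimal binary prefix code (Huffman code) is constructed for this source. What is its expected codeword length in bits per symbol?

2.856 bits/symbol

Probabilities are the counts divided by 250.
Repeatedly combine the two least-probable nodes; the expected code length is the sum of the merged weights.
merge 1/125 + 19/250 → 21/250
merge 2/25 + 21/250 → 41/250
merge 31/250 + 33/250 → 32/125
merge 41/250 + 47/250 → 44/125
merge 24/125 + 1/5 → 49/125
merge 32/125 + 44/125 → 76/125
merge 49/125 + 76/125 → 1
L = 21/250 + 41/250 + 32/125 + 44/125 + 49/125 + 76/125 + 1 = 357/125 = 2.856 bits/symbol.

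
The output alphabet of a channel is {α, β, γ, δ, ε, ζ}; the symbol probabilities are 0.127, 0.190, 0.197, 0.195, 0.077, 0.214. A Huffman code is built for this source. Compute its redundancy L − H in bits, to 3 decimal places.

Entropy H = −Σ p log₂ p ≈ 2.5158 bits.
Huffman merges: 77/1000+127/1000→51/250; 19/100+39/200→77/200; 197/1000+51/250→401/1000; 107/500+77/200→599/1000; 401/1000+599/1000→1. L = 2589/1000 ≈ 2.5890.
L − H = 2.5890 − 2.5158 = 0.073 bits.

0.073 bits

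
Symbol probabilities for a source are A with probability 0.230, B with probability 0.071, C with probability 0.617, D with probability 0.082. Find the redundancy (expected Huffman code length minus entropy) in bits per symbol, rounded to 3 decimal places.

Entropy H = −Σ p log₂ p ≈ 1.4843 bits.
Huffman merges: 71/1000+41/500→153/1000; 153/1000+23/100→383/1000; 383/1000+617/1000→1. L = 192/125 ≈ 1.5360.
L − H = 1.5360 − 1.4843 = 0.052 bits.

0.052 bits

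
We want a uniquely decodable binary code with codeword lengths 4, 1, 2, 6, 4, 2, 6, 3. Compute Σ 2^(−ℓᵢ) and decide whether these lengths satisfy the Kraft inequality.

With common denominator 2^6 = 64: Σ 2^(−ℓᵢ) = 4/64 + 32/64 + 16/64 + 1/64 + 4/64 + 16/64 + 1/64 + 8/64 = 82/64 = 1.28125.
Kraft's inequality requires Σ ≤ 1; here Σ = 1.28125 > 1, so no such prefix code exists.

1.28125; no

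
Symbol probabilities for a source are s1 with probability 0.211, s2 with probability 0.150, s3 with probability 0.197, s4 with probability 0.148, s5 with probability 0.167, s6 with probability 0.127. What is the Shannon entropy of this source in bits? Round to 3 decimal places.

2.563 bits

H = −Σ pᵢ log₂ pᵢ.
−0.211·log₂(0.211) = 0.4736
−0.150·log₂(0.150) = 0.4105
−0.197·log₂(0.197) = 0.4617
−0.148·log₂(0.148) = 0.4079
−0.167·log₂(0.167) = 0.4312
−0.127·log₂(0.127) = 0.3781
Sum ≈ 2.5631 → 2.563 bits.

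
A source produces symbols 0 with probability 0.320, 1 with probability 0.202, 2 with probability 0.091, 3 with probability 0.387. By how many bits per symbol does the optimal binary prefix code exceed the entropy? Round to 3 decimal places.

Entropy H = −Σ p log₂ p ≈ 1.8369 bits.
Huffman merges: 91/1000+101/500→293/1000; 293/1000+8/25→613/1000; 387/1000+613/1000→1. L = 953/500 ≈ 1.9060.
L − H = 1.9060 − 1.8369 = 0.069 bits.

0.069 bits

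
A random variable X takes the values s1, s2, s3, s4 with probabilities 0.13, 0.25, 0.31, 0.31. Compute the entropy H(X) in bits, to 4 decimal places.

H = −Σ pᵢ log₂ pᵢ.
−0.13·log₂(0.13) = 0.3826
−0.25·log₂(0.25) = 0.5000
−0.31·log₂(0.31) = 0.5238
−0.31·log₂(0.31) = 0.5238
Sum ≈ 1.9302 → 1.9302 bits.

1.9302 bits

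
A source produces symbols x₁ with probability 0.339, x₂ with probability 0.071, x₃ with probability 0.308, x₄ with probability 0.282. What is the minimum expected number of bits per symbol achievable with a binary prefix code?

2 bits/symbol

Repeatedly combine the two least-probable nodes; the expected code length is the sum of the merged weights.
merge 71/1000 + 141/500 → 353/1000
merge 77/250 + 339/1000 → 647/1000
merge 353/1000 + 647/1000 → 1
L = 353/1000 + 647/1000 + 1 = 2 bits/symbol.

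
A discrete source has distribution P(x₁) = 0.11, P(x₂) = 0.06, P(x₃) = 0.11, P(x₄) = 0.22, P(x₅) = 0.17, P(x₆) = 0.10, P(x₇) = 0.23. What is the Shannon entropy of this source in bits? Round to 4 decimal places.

H = −Σ pᵢ log₂ pᵢ.
−0.11·log₂(0.11) = 0.3503
−0.06·log₂(0.06) = 0.2435
−0.11·log₂(0.11) = 0.3503
−0.22·log₂(0.22) = 0.4806
−0.17·log₂(0.17) = 0.4346
−0.10·log₂(0.10) = 0.3322
−0.23·log₂(0.23) = 0.4877
Sum ≈ 2.6791 → 2.6791 bits.

2.6791 bits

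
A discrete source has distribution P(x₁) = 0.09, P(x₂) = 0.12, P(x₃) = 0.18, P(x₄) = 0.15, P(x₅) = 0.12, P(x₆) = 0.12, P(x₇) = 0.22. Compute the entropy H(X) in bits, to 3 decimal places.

2.750 bits

H = −Σ pᵢ log₂ pᵢ.
−0.09·log₂(0.09) = 0.3127
−0.12·log₂(0.12) = 0.3671
−0.18·log₂(0.18) = 0.4453
−0.15·log₂(0.15) = 0.4105
−0.12·log₂(0.12) = 0.3671
−0.12·log₂(0.12) = 0.3671
−0.22·log₂(0.22) = 0.4806
Sum ≈ 2.7503 → 2.750 bits.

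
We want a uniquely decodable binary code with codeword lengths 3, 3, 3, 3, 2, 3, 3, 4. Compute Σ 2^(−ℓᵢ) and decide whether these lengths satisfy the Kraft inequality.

1.0625; no

With common denominator 2^4 = 16: Σ 2^(−ℓᵢ) = 2/16 + 2/16 + 2/16 + 2/16 + 4/16 + 2/16 + 2/16 + 1/16 = 17/16 = 1.0625.
Kraft's inequality requires Σ ≤ 1; here Σ = 1.0625 > 1, so no such prefix code exists.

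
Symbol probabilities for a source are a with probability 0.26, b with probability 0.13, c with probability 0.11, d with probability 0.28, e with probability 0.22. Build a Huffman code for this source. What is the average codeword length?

2.24 bits/symbol

Repeatedly combine the two least-probable nodes; the expected code length is the sum of the merged weights.
merge 11/100 + 13/100 → 6/25
merge 11/50 + 6/25 → 23/50
merge 13/50 + 7/25 → 27/50
merge 23/50 + 27/50 → 1
L = 6/25 + 23/50 + 27/50 + 1 = 56/25 = 2.24 bits/symbol.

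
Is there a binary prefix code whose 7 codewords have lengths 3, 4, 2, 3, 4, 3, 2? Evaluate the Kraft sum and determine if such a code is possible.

With common denominator 2^4 = 16: Σ 2^(−ℓᵢ) = 2/16 + 1/16 + 4/16 + 2/16 + 1/16 + 2/16 + 4/16 = 16/16 = 1.
Kraft's inequality requires Σ ≤ 1; here Σ = 1 ≤ 1, so such a prefix code exists.

1; yes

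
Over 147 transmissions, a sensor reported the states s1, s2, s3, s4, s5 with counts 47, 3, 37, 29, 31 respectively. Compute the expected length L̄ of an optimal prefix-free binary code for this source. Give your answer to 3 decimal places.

2.218 bits/symbol

Probabilities are the counts divided by 147.
Repeatedly combine the two least-probable nodes; the expected code length is the sum of the merged weights.
merge 1/49 + 29/147 → 32/147
merge 31/147 + 32/147 → 3/7
merge 37/147 + 47/147 → 4/7
merge 3/7 + 4/7 → 1
L = 32/147 + 3/7 + 4/7 + 1 = 326/147 ≈ 2.218 bits/symbol.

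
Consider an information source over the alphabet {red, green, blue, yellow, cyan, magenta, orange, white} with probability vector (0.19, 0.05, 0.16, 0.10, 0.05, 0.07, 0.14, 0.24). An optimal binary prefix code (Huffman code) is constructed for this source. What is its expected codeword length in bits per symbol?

2.84 bits/symbol

Repeatedly combine the two least-probable nodes; the expected code length is the sum of the merged weights.
merge 1/20 + 1/20 → 1/10
merge 7/100 + 1/10 → 17/100
merge 1/10 + 7/50 → 6/25
merge 4/25 + 17/100 → 33/100
merge 19/100 + 6/25 → 43/100
merge 6/25 + 33/100 → 57/100
merge 43/100 + 57/100 → 1
L = 1/10 + 17/100 + 6/25 + 33/100 + 43/100 + 57/100 + 1 = 71/25 = 2.84 bits/symbol.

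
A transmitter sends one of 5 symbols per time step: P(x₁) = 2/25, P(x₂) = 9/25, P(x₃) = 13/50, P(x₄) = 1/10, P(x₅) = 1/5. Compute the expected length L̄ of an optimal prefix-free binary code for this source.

Repeatedly combine the two least-probable nodes; the expected code length is the sum of the merged weights.
merge 2/25 + 1/10 → 9/50
merge 9/50 + 1/5 → 19/50
merge 13/50 + 9/25 → 31/50
merge 19/50 + 31/50 → 1
L = 9/50 + 19/50 + 31/50 + 1 = 109/50 = 2.18 bits/symbol.

2.18 bits/symbol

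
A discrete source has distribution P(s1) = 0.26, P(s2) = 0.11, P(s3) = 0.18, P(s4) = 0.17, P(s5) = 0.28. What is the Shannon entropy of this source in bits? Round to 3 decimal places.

2.250 bits

H = −Σ pᵢ log₂ pᵢ.
−0.26·log₂(0.26) = 0.5053
−0.11·log₂(0.11) = 0.3503
−0.18·log₂(0.18) = 0.4453
−0.17·log₂(0.17) = 0.4346
−0.28·log₂(0.28) = 0.5142
Sum ≈ 2.2497 → 2.250 bits.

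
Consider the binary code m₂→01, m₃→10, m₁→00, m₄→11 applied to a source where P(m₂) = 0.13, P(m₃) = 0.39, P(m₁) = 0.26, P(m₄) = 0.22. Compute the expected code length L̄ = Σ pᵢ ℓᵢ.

2 bits/symbol

L̄ = Σ pᵢ·ℓᵢ = 0.13·2 + 0.39·2 + 0.26·2 + 0.22·2 = 2 bits/symbol.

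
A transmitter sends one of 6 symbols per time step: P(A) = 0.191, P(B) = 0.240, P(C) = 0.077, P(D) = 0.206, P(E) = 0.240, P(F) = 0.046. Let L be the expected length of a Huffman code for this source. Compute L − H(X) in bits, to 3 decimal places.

0.034 bits

Entropy H = −Σ p log₂ p ≈ 2.4031 bits.
Huffman merges: 23/500+77/1000→123/1000; 123/1000+191/1000→157/500; 103/500+6/25→223/500; 6/25+157/500→277/500; 223/500+277/500→1. L = 2437/1000 ≈ 2.4370.
L − H = 2.4370 − 2.4031 = 0.034 bits.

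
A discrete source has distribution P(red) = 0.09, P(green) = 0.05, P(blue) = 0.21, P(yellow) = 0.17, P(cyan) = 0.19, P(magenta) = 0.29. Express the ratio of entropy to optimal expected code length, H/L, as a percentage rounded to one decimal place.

Entropy H = −Σ p log₂ p ≈ 2.4093 bits.
Huffman merges: 1/20+9/100→7/50; 7/50+17/100→31/100; 19/100+21/100→2/5; 29/100+31/100→3/5; 2/5+3/5→1. L = 49/20 ≈ 2.4500.
Efficiency = H/L = 2.4093/2.4500 = 98.3%.

98.3%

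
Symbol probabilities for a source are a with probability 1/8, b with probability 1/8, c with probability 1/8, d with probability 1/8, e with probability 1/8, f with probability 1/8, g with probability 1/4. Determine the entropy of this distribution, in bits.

2.75 bits

Each probability is a power of 1/2, so log₂(1/p) is an integer.
H = Σ p·log₂(1/p) = 1/8·3 + 1/8·3 + 1/8·3 + 1/8·3 + 1/8·3 + 1/8·3 + 1/4·2 = 2.75 bits.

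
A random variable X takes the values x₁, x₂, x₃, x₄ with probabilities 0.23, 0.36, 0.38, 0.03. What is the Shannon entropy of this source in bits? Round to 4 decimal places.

1.7005 bits

H = −Σ pᵢ log₂ pᵢ.
−0.23·log₂(0.23) = 0.4877
−0.36·log₂(0.36) = 0.5306
−0.38·log₂(0.38) = 0.5305
−0.03·log₂(0.03) = 0.1518
Sum ≈ 1.7005 → 1.7005 bits.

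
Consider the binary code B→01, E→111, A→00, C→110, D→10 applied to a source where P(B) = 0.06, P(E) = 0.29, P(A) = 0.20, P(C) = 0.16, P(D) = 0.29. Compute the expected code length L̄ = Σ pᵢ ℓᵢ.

2.45 bits/symbol

L̄ = Σ pᵢ·ℓᵢ = 0.06·2 + 0.29·3 + 0.20·2 + 0.16·3 + 0.29·2 = 2.45 bits/symbol.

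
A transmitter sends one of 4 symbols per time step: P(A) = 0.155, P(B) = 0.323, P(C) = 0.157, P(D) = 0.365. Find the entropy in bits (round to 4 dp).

1.8936 bits

H = −Σ pᵢ log₂ pᵢ.
−0.155·log₂(0.155) = 0.4169
−0.323·log₂(0.323) = 0.5266
−0.157·log₂(0.157) = 0.4194
−0.365·log₂(0.365) = 0.5307
Sum ≈ 1.8936 → 1.8936 bits.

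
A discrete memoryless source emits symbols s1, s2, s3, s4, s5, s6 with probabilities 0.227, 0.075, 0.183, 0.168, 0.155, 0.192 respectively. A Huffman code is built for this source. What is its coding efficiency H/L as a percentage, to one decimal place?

97.7%

Entropy H = −Σ p log₂ p ≈ 2.5206 bits.
Huffman merges: 3/40+31/200→23/100; 21/125+183/1000→351/1000; 24/125+227/1000→419/1000; 23/100+351/1000→581/1000; 419/1000+581/1000→1. L = 2581/1000 ≈ 2.5810.
Efficiency = H/L = 2.5206/2.5810 = 97.7%.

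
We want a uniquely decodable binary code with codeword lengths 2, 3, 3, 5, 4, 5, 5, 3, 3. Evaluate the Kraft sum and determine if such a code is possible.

With common denominator 2^5 = 32: Σ 2^(−ℓᵢ) = 8/32 + 4/32 + 4/32 + 1/32 + 2/32 + 1/32 + 1/32 + 4/32 + 4/32 = 29/32 = 0.90625.
Kraft's inequality requires Σ ≤ 1; here Σ = 0.90625 ≤ 1, so such a prefix code exists.

0.90625; yes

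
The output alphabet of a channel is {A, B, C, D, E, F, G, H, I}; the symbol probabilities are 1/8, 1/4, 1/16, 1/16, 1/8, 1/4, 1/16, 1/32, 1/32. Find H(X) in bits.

Each probability is a power of 1/2, so log₂(1/p) is an integer.
H = Σ p·log₂(1/p) = 1/8·3 + 1/4·2 + 1/16·4 + 1/16·4 + 1/8·3 + 1/4·2 + 1/16·4 + 1/32·5 + 1/32·5 = 2.8125 bits.

2.8125 bits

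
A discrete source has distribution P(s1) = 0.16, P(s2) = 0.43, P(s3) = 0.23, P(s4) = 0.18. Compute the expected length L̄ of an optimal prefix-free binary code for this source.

Repeatedly combine the two least-probable nodes; the expected code length is the sum of the merged weights.
merge 4/25 + 9/50 → 17/50
merge 23/100 + 17/50 → 57/100
merge 43/100 + 57/100 → 1
L = 17/50 + 57/100 + 1 = 191/100 = 1.91 bits/symbol.

1.91 bits/symbol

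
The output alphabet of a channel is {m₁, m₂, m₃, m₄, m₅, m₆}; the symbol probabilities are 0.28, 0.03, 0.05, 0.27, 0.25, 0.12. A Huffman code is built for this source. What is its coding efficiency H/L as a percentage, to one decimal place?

99.1%

Entropy H = −Σ p log₂ p ≈ 2.2592 bits.
Huffman merges: 3/100+1/20→2/25; 2/25+3/25→1/5; 1/5+1/4→9/20; 27/100+7/25→11/20; 9/20+11/20→1. L = 57/25 ≈ 2.2800.
Efficiency = H/L = 2.2592/2.2800 = 99.1%.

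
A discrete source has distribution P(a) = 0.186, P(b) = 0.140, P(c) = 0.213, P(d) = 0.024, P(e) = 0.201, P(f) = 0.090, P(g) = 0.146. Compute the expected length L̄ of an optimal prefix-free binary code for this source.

2.7 bits/symbol

Repeatedly combine the two least-probable nodes; the expected code length is the sum of the merged weights.
merge 3/125 + 9/100 → 57/500
merge 57/500 + 7/50 → 127/500
merge 73/500 + 93/500 → 83/250
merge 201/1000 + 213/1000 → 207/500
merge 127/500 + 83/250 → 293/500
merge 207/500 + 293/500 → 1
L = 57/500 + 127/500 + 83/250 + 207/500 + 293/500 + 1 = 27/10 = 2.7 bits/symbol.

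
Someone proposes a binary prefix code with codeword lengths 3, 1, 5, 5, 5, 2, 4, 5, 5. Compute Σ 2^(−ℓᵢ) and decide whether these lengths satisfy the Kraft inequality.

With common denominator 2^5 = 32: Σ 2^(−ℓᵢ) = 4/32 + 16/32 + 1/32 + 1/32 + 1/32 + 8/32 + 2/32 + 1/32 + 1/32 = 35/32 = 1.09375.
Kraft's inequality requires Σ ≤ 1; here Σ = 1.09375 > 1, so no such prefix code exists.

1.09375; no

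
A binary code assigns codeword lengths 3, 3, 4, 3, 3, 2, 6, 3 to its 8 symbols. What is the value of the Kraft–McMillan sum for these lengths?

0.953125

With common denominator 2^6 = 64: Σ 2^(−ℓᵢ) = 8/64 + 8/64 + 4/64 + 8/64 + 8/64 + 16/64 + 1/64 + 8/64 = 61/64 = 0.953125.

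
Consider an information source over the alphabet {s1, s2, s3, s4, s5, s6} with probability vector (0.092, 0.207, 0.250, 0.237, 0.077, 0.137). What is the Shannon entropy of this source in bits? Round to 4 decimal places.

H = −Σ pᵢ log₂ pᵢ.
−0.092·log₂(0.092) = 0.3167
−0.207·log₂(0.207) = 0.4704
−0.250·log₂(0.250) = 0.5000
−0.237·log₂(0.237) = 0.4923
−0.077·log₂(0.077) = 0.2848
−0.137·log₂(0.137) = 0.3929
Sum ≈ 2.4570 → 2.4570 bits.

2.4570 bits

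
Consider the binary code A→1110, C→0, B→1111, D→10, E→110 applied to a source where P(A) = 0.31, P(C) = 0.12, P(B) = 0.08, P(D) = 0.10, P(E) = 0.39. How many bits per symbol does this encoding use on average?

L̄ = Σ pᵢ·ℓᵢ = 0.31·4 + 0.12·1 + 0.08·4 + 0.10·2 + 0.39·3 = 3.05 bits/symbol.

3.05 bits/symbol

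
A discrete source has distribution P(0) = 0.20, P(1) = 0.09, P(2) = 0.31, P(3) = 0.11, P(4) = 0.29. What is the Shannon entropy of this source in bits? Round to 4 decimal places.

2.1690 bits

H = −Σ pᵢ log₂ pᵢ.
−0.20·log₂(0.20) = 0.4644
−0.09·log₂(0.09) = 0.3127
−0.31·log₂(0.31) = 0.5238
−0.11·log₂(0.11) = 0.3503
−0.29·log₂(0.29) = 0.5179
Sum ≈ 2.1690 → 2.1690 bits.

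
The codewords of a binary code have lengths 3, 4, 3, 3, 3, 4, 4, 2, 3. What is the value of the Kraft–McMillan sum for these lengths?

1.0625

With common denominator 2^4 = 16: Σ 2^(−ℓᵢ) = 2/16 + 1/16 + 2/16 + 2/16 + 2/16 + 1/16 + 1/16 + 4/16 + 2/16 = 17/16 = 1.0625.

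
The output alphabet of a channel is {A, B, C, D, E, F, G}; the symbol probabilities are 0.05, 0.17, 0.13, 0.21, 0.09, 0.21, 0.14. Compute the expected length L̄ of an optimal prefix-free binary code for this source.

2.72 bits/symbol

Repeatedly combine the two least-probable nodes; the expected code length is the sum of the merged weights.
merge 1/20 + 9/100 → 7/50
merge 13/100 + 7/50 → 27/100
merge 7/50 + 17/100 → 31/100
merge 21/100 + 21/100 → 21/50
merge 27/100 + 31/100 → 29/50
merge 21/50 + 29/50 → 1
L = 7/50 + 27/100 + 31/100 + 21/50 + 29/50 + 1 = 68/25 = 2.72 bits/symbol.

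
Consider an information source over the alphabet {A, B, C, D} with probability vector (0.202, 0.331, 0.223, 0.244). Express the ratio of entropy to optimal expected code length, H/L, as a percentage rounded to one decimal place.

98.7%

Entropy H = −Σ p log₂ p ≈ 1.9734 bits.
Huffman merges: 101/500+223/1000→17/40; 61/250+331/1000→23/40; 17/40+23/40→1. L = 2 ≈ 2.0000.
Efficiency = H/L = 1.9734/2.0000 = 98.7%.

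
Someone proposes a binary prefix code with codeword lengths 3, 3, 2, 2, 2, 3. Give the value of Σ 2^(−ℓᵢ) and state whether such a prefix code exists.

1.125; no

With common denominator 2^3 = 8: Σ 2^(−ℓᵢ) = 1/8 + 1/8 + 2/8 + 2/8 + 2/8 + 1/8 = 9/8 = 1.125.
Kraft's inequality requires Σ ≤ 1; here Σ = 1.125 > 1, so no such prefix code exists.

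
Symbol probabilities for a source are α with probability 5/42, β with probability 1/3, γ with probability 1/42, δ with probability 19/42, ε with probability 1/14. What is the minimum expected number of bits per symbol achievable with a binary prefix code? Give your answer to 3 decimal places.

1.857 bits/symbol

Repeatedly combine the two least-probable nodes; the expected code length is the sum of the merged weights.
merge 1/42 + 1/14 → 2/21
merge 2/21 + 5/42 → 3/14
merge 3/14 + 1/3 → 23/42
merge 19/42 + 23/42 → 1
L = 2/21 + 3/14 + 23/42 + 1 = 13/7 ≈ 1.857 bits/symbol.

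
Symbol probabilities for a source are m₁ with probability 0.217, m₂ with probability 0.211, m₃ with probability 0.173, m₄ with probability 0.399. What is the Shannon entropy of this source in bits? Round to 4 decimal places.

1.9187 bits

H = −Σ pᵢ log₂ pᵢ.
−0.217·log₂(0.217) = 0.4783
−0.211·log₂(0.211) = 0.4736
−0.173·log₂(0.173) = 0.4379
−0.399·log₂(0.399) = 0.5289
Sum ≈ 1.9187 → 1.9187 bits.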